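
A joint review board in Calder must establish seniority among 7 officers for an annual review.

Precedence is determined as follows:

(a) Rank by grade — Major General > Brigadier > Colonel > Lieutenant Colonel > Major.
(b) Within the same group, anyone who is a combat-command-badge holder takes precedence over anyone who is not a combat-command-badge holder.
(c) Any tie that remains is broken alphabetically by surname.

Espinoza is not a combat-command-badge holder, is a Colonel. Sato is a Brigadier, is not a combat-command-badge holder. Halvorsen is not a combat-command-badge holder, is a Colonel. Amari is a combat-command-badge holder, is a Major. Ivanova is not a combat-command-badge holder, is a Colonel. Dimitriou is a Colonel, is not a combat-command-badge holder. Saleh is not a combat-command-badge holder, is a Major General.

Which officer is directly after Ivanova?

By grade: Saleh (Major General); then Sato (Brigadier); then Dimitriou, Espinoza, Halvorsen and Ivanova (Colonel); then Amari (Major).
Dimitriou, Espinoza, Halvorsen and Ivanova are each not a combat-command-badge holder, so the next rule applies.
Among Dimitriou, Espinoza, Halvorsen and Ivanova, alphabetically by surname: Dimitriou before Espinoza before Halvorsen before Ivanova.
Order: Saleh, Sato, Dimitriou, Espinoza, Halvorsen, Ivanova, Amari.

Amari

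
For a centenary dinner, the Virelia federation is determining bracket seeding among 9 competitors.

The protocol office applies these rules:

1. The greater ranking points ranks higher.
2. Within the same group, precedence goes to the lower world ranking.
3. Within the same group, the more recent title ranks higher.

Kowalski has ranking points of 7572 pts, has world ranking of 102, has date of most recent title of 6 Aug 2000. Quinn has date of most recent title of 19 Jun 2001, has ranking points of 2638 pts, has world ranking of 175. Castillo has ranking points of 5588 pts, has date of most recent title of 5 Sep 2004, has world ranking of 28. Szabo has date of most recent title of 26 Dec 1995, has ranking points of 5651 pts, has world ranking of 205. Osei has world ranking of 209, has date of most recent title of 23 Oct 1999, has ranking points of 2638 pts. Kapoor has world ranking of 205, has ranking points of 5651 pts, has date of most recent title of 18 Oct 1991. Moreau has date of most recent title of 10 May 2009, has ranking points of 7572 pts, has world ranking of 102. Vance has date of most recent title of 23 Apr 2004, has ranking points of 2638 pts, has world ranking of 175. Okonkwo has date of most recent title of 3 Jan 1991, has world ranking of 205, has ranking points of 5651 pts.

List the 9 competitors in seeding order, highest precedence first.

By ranking points (higher first): Moreau and Kowalski (both 7572 pts); then Szabo, Kapoor and Okonkwo (each 5651 pts); then Castillo (5588 pts); then Vance, Quinn and Osei (each 2638 pts).
Moreau and Kowalski both have world ranking 102, so the next rule applies.
Among Moreau and Kowalski, by date of most recent title (later first): Moreau (10 May 2009) before Kowalski (6 Aug 2000).
Szabo, Kapoor and Okonkwo all have world ranking 205, so the next rule applies.
Among Szabo, Kapoor and Okonkwo, by date of most recent title (later first): Szabo (26 Dec 1995) before Kapoor (18 Oct 1991) before Okonkwo (3 Jan 1991).
Among Vance, Quinn and Osei, by world ranking (lower first): Vance and Quinn (175) before Osei (209).
Among Vance and Quinn, by date of most recent title (later first): Vance (23 Apr 2004) before Quinn (19 Jun 2001).
Full order: Moreau, Kowalski, Szabo, Kapoor, Okonkwo, Castillo, Vance, Quinn, Osei.

Moreau, Kowalski, Szabo, Kapoor, Okonkwo, Castillo, Vance, Quinn, Osei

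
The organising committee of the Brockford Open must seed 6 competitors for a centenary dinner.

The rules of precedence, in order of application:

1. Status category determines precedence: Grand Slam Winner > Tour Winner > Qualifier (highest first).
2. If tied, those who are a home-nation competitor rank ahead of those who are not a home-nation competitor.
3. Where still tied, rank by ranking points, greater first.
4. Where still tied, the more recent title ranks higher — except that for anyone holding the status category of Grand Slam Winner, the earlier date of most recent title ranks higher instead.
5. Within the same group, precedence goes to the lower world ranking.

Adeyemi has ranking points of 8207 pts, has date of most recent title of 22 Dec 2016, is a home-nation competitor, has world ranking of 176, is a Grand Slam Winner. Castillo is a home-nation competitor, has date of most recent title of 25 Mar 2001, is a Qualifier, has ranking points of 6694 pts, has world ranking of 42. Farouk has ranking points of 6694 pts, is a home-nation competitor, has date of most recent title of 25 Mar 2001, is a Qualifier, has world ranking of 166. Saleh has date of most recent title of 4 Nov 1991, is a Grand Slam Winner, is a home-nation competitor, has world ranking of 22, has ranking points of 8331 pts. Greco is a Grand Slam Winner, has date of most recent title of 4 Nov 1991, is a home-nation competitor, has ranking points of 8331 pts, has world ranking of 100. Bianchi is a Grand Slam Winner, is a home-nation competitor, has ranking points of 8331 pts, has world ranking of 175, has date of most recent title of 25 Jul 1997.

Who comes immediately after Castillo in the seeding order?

By status category: Saleh, Greco, Bianchi and Adeyemi (Grand Slam Winner); then Castillo and Farouk (Qualifier).
Saleh, Greco, Bianchi and Adeyemi are each a home-nation competitor, so the next rule applies.
Among Saleh, Greco, Bianchi and Adeyemi, by ranking points (higher first): Saleh, Greco and Bianchi (8331 pts) before Adeyemi (8207 pts).
Among Saleh, Greco and Bianchi, by date of most recent title (earlier first) (reversed rule for this group): Saleh and Greco (4 Nov 1991) before Bianchi (25 Jul 1997).
Among Saleh and Greco, by world ranking (lower first): Saleh (22) before Greco (100).
Castillo and Farouk are each a home-nation competitor, so the next rule applies.
Castillo and Farouk both have ranking points 6694 pts, so the next rule applies.
Castillo and Farouk both have date of most recent title 25 Mar 2001, so the next rule applies.
Among Castillo and Farouk, by world ranking (lower first): Castillo (42) before Farouk (166).
Order: Saleh, Greco, Bianchi, Adeyemi, Castillo, Farouk.

Farouk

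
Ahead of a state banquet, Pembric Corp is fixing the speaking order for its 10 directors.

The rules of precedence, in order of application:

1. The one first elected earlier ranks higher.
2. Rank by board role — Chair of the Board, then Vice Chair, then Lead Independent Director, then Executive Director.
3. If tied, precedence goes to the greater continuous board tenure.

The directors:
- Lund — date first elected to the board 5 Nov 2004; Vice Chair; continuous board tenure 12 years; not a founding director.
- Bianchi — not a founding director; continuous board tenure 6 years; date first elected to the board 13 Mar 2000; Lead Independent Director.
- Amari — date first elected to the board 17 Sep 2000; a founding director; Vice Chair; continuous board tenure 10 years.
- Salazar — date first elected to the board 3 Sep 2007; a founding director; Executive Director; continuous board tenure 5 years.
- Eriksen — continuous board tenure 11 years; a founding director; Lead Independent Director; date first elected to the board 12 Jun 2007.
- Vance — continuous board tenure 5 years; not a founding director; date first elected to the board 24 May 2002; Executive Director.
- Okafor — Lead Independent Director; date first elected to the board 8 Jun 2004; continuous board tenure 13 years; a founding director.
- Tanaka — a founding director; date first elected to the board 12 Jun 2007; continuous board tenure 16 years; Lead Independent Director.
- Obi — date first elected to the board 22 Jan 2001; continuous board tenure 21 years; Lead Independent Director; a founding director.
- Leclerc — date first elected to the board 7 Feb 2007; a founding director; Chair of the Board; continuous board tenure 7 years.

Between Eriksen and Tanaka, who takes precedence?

By date first elected to the board (earlier first): Bianchi (13 Mar 2000); then Amari (17 Sep 2000); then Obi (22 Jan 2001); then Vance (24 May 2002); then Okafor (8 Jun 2004); then Lund (5 Nov 2004); then Leclerc (7 Feb 2007); then Tanaka and Eriksen (both 12 Jun 2007); then Salazar (3 Sep 2007).
Tanaka and Eriksen are each Lead Independent Director, so the next rule applies.
Among Tanaka and Eriksen, by continuous board tenure (higher first): Tanaka (16 years) before Eriksen (11 years).
So Tanaka takes precedence.

Tanaka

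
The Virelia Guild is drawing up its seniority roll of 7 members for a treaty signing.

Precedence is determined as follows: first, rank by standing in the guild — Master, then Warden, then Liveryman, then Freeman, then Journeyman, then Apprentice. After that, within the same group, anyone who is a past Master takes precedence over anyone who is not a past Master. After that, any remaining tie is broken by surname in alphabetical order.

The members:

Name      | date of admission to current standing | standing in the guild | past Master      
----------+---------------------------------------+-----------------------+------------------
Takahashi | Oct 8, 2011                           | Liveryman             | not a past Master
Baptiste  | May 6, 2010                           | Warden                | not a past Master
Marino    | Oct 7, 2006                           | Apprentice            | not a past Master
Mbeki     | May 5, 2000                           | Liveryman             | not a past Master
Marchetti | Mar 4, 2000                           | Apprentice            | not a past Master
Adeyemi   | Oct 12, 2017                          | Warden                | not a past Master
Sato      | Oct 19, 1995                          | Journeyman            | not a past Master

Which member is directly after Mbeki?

By standing in the guild: Adeyemi and Baptiste (Warden); then Mbeki and Takahashi (Liveryman); then Sato (Journeyman); then Marchetti and Marino (Apprentice).
Adeyemi and Baptiste are each not a past Master, so the next rule applies.
Among Adeyemi and Baptiste, alphabetically by surname: Adeyemi before Baptiste.
Mbeki and Takahashi are each not a past Master, so the next rule applies.
Among Mbeki and Takahashi, alphabetically by surname: Mbeki before Takahashi.
Marchetti and Marino are each not a past Master, so the next rule applies.
Among Marchetti and Marino, alphabetically by surname: Marchetti before Marino.
Order: Adeyemi, Baptiste, Mbeki, Takahashi, Sato, Marchetti, Marino.

Takahashi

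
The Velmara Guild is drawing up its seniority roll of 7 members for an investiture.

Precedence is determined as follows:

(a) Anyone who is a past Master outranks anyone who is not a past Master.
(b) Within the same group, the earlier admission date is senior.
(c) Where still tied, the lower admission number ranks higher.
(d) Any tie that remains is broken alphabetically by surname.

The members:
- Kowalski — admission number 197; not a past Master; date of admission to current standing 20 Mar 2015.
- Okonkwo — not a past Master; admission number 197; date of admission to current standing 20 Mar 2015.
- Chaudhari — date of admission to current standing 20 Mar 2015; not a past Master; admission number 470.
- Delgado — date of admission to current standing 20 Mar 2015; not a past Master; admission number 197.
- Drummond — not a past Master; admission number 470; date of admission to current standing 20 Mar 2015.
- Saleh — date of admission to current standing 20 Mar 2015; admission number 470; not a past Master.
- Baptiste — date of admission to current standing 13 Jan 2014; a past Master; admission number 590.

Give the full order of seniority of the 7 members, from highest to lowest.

By the first rule: Baptiste (a past Master); then Delgado, Kowalski, Okonkwo, Chaudhari, Drummond and Saleh (each not a past Master).
Delgado, Kowalski, Okonkwo, Chaudhari, Drummond and Saleh all have date of admission to current standing 20 Mar 2015, so the next rule applies.
Among Delgado, Kowalski, Okonkwo, Chaudhari, Drummond and Saleh, by admission number (lower first): Delgado, Kowalski and Okonkwo (197) before Chaudhari, Drummond and Saleh (470).
Among Delgado, Kowalski and Okonkwo, alphabetically by surname: Delgado before Kowalski before Okonkwo.
Among Chaudhari, Drummond and Saleh, alphabetically by surname: Chaudhari before Drummond before Saleh.
Full order: Baptiste, Delgado, Kowalski, Okonkwo, Chaudhari, Drummond, Saleh.

Baptiste, Delgado, Kowalski, Okonkwo, Chaudhari, Drummond, Saleh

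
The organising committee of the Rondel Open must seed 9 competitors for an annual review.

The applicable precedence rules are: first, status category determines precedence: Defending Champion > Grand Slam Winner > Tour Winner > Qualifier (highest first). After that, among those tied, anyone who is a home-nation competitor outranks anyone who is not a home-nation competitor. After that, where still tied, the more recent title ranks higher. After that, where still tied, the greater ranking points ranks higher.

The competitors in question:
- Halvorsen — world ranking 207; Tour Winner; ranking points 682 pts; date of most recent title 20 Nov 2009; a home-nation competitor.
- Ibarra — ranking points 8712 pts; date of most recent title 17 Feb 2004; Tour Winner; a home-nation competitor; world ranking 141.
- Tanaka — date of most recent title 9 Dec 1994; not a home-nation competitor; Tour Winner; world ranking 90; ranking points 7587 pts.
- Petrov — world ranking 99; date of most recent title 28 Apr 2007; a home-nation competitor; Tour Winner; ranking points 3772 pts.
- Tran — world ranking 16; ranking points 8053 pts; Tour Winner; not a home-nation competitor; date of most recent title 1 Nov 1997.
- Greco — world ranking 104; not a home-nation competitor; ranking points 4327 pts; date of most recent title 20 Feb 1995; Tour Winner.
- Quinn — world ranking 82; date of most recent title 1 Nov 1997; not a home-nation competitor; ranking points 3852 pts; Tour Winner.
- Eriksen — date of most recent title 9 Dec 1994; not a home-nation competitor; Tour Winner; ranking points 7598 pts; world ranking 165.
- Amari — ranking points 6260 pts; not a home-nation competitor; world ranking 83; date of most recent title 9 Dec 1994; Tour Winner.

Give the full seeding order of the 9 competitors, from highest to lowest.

By status category: Halvorsen, Petrov, Ibarra, Tran, Quinn, Greco, Eriksen, Tanaka and Amari (Tour Winner).
Among Halvorsen, Petrov, Ibarra, Tran, Quinn, Greco, Eriksen, Tanaka and Amari, a home-nation competitor before not a home-nation competitor: Halvorsen, Petrov and Ibarra (a home-nation competitor) before Tran, Quinn, Greco, Eriksen, Tanaka and Amari (not a home-nation competitor).
Among Halvorsen, Petrov and Ibarra, by date of most recent title (later first): Halvorsen (20 Nov 2009) before Petrov (28 Apr 2007) before Ibarra (17 Feb 2004).
Among Tran, Quinn, Greco, Eriksen, Tanaka and Amari, by date of most recent title (later first): Tran and Quinn (1 Nov 1997) before Greco (20 Feb 1995) before Eriksen, Tanaka and Amari (9 Dec 1994).
Among Tran and Quinn, by ranking points (higher first): Tran (8053 pts) before Quinn (3852 pts).
Among Eriksen, Tanaka and Amari, by ranking points (higher first): Eriksen (7598 pts) before Tanaka (7587 pts) before Amari (6260 pts).
Full order: Halvorsen, Petrov, Ibarra, Tran, Quinn, Greco, Eriksen, Tanaka, Amari.

Halvorsen, Petrov, Ibarra, Tran, Quinn, Greco, Eriksen, Tanaka, Amari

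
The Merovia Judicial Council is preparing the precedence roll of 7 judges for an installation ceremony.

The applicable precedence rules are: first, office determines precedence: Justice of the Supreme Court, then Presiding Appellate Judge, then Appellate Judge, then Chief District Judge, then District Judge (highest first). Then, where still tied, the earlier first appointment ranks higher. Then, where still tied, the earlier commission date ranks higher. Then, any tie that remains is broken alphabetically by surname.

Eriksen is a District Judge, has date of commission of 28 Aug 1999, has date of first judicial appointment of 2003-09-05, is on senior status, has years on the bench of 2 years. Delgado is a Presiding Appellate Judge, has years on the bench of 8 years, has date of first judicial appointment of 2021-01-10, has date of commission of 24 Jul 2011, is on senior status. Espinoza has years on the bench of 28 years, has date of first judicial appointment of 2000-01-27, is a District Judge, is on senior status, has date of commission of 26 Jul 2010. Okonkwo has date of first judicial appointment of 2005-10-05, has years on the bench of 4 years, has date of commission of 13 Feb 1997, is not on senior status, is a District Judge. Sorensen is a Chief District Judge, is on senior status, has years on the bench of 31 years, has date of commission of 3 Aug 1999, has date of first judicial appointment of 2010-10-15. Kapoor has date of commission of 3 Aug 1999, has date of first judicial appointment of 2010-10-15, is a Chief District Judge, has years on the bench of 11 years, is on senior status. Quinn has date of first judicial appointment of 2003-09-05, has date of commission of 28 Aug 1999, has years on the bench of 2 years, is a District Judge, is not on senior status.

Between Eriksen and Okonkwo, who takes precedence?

Eriksen

By office: Delgado (Presiding Appellate Judge); then Kapoor and Sorensen (Chief District Judge); then Espinoza, Eriksen, Quinn and Okonkwo (District Judge).
Kapoor and Sorensen both have date of first judicial appointment 2010-10-15, so the next rule applies.
Kapoor and Sorensen both have date of commission 3 Aug 1999, so the next rule applies.
Among Kapoor and Sorensen, alphabetically by surname: Kapoor before Sorensen.
Among Espinoza, Eriksen, Quinn and Okonkwo, by date of first judicial appointment (earlier first): Espinoza (2000-01-27) before Eriksen and Quinn (2003-09-05) before Okonkwo (2005-10-05).
Eriksen and Quinn both have date of commission 28 Aug 1999, so the next rule applies.
Among Eriksen and Quinn, alphabetically by surname: Eriksen before Quinn.
So Eriksen takes precedence.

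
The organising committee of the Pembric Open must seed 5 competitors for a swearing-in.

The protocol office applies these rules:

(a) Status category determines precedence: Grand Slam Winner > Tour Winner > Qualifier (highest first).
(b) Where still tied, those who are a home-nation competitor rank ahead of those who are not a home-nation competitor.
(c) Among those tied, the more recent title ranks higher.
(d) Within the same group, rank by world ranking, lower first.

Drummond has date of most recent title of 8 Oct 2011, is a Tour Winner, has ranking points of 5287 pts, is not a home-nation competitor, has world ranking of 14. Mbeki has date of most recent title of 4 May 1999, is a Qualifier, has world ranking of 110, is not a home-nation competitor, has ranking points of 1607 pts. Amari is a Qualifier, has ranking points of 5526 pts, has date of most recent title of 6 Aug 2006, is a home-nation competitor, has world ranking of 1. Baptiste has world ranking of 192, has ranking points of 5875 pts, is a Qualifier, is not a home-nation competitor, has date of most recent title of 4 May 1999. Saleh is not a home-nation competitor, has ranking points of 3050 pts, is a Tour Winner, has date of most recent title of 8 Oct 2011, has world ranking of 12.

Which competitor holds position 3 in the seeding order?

By status category: Saleh and Drummond (Tour Winner); then Amari, Mbeki and Baptiste (Qualifier).
Saleh and Drummond are each not a home-nation competitor, so the next rule applies.
Saleh and Drummond both have date of most recent title 8 Oct 2011, so the next rule applies.
Among Saleh and Drummond, by world ranking (lower first): Saleh (12) before Drummond (14).
Among Amari, Mbeki and Baptiste, a home-nation competitor before not a home-nation competitor: Amari (a home-nation competitor) before Mbeki and Baptiste (not a home-nation competitor).
Mbeki and Baptiste both have date of most recent title 4 May 1999, so the next rule applies.
Among Mbeki and Baptiste, by world ranking (lower first): Mbeki (110) before Baptiste (192).
Order: Saleh, Drummond, Amari, Mbeki, Baptiste.

Amari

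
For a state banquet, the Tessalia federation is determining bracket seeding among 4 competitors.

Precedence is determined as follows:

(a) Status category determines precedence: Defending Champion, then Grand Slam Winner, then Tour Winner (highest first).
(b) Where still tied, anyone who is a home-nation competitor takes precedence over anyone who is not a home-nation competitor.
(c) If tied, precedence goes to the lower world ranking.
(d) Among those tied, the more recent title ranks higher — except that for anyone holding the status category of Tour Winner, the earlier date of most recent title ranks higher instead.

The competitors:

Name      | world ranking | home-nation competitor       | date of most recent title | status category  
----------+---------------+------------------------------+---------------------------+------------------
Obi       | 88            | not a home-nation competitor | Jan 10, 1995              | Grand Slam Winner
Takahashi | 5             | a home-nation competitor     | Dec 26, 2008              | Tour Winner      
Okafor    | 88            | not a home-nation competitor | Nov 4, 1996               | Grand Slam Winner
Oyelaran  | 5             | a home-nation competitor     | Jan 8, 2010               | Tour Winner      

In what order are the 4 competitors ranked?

Okafor, Obi, Takahashi, Oyelaran

By status category: Okafor and Obi (Grand Slam Winner); then Takahashi and Oyelaran (Tour Winner).
Okafor and Obi are each not a home-nation competitor, so the next rule applies.
Okafor and Obi both have world ranking 88, so the next rule applies.
Among Okafor and Obi, by date of most recent title (later first): Okafor (Nov 4, 1996) before Obi (Jan 10, 1995).
Takahashi and Oyelaran are each a home-nation competitor, so the next rule applies.
Takahashi and Oyelaran both have world ranking 5, so the next rule applies.
Among Takahashi and Oyelaran, by date of most recent title (earlier first) (reversed rule for this group): Takahashi (Dec 26, 2008) before Oyelaran (Jan 8, 2010).
Full order: Okafor, Obi, Takahashi, Oyelaran.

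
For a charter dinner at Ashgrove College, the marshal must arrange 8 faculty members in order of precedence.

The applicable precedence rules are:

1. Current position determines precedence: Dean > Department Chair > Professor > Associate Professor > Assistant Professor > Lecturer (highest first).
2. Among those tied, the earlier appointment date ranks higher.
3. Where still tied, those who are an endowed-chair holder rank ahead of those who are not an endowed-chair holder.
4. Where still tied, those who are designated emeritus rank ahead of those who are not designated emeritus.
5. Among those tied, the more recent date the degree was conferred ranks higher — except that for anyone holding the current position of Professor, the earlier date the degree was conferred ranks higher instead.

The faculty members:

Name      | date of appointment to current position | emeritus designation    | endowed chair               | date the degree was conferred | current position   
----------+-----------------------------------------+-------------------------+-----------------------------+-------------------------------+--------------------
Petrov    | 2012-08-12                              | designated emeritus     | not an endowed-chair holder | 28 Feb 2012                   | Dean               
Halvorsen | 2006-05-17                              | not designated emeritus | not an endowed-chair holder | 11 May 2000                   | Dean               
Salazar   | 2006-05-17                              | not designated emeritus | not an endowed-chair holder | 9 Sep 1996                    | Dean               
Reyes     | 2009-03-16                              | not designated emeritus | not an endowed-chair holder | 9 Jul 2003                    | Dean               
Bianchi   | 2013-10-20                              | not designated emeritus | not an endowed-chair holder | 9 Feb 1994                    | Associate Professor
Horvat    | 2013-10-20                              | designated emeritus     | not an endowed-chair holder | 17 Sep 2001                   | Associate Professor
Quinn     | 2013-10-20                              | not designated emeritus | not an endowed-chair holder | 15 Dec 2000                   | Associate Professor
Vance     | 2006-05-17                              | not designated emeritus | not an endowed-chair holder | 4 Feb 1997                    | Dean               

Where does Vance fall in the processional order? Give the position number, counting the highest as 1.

By current position: Halvorsen, Vance, Salazar, Reyes and Petrov (Dean); then Horvat, Quinn and Bianchi (Associate Professor).
Among Halvorsen, Vance, Salazar, Reyes and Petrov, by date of appointment to current position (earlier first): Halvorsen, Vance and Salazar (2006-05-17) before Reyes (2009-03-16) before Petrov (2012-08-12).
Halvorsen, Vance and Salazar are each not an endowed-chair holder, so the next rule applies.
Halvorsen, Vance and Salazar are each not designated emeritus, so the next rule applies.
Among Halvorsen, Vance and Salazar, by date the degree was conferred (later first): Halvorsen (11 May 2000) before Vance (4 Feb 1997) before Salazar (9 Sep 1996).
Horvat, Quinn and Bianchi all have date of appointment to current position 2013-10-20, so the next rule applies.
Horvat, Quinn and Bianchi are each not an endowed-chair holder, so the next rule applies.
Among Horvat, Quinn and Bianchi, designated emeritus before not designated emeritus: Horvat (designated emeritus) before Quinn and Bianchi (not designated emeritus).
Among Quinn and Bianchi, by date the degree was conferred (later first): Quinn (15 Dec 2000) before Bianchi (9 Feb 1994).
Order: Halvorsen, Vance, Salazar, Reyes, Petrov, Horvat, Quinn, Bianchi. So position 2.

2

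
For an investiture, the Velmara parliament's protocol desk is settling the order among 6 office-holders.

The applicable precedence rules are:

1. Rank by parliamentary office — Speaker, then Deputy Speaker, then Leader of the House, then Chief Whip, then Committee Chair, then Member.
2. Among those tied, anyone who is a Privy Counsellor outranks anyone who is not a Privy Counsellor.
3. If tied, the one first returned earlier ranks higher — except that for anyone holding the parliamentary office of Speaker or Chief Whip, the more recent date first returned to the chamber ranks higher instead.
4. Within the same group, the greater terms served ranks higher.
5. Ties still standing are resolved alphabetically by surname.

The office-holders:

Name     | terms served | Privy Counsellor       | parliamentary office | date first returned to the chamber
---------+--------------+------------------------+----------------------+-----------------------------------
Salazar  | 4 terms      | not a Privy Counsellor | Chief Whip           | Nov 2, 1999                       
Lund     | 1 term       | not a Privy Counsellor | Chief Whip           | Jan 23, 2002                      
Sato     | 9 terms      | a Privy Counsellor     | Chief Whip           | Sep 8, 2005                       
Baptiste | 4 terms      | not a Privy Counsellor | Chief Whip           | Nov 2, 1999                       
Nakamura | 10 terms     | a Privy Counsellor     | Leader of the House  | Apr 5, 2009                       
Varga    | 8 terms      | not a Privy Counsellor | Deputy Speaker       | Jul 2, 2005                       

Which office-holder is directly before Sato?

By parliamentary office: Varga (Deputy Speaker); then Nakamura (Leader of the House); then Sato, Lund, Baptiste and Salazar (Chief Whip).
Among Sato, Lund, Baptiste and Salazar, a Privy Counsellor before not a Privy Counsellor: Sato (a Privy Counsellor) before Lund, Baptiste and Salazar (not a Privy Counsellor).
Among Lund, Baptiste and Salazar, by date first returned to the chamber (later first) (reversed rule for this group): Lund (Jan 23, 2002) before Baptiste and Salazar (Nov 2, 1999).
Baptiste and Salazar both have terms served 4 terms, so the next rule applies.
Among Baptiste and Salazar, alphabetically by surname: Baptiste before Salazar.
Order: Varga, Nakamura, Sato, Lund, Baptiste, Salazar.

Nakamura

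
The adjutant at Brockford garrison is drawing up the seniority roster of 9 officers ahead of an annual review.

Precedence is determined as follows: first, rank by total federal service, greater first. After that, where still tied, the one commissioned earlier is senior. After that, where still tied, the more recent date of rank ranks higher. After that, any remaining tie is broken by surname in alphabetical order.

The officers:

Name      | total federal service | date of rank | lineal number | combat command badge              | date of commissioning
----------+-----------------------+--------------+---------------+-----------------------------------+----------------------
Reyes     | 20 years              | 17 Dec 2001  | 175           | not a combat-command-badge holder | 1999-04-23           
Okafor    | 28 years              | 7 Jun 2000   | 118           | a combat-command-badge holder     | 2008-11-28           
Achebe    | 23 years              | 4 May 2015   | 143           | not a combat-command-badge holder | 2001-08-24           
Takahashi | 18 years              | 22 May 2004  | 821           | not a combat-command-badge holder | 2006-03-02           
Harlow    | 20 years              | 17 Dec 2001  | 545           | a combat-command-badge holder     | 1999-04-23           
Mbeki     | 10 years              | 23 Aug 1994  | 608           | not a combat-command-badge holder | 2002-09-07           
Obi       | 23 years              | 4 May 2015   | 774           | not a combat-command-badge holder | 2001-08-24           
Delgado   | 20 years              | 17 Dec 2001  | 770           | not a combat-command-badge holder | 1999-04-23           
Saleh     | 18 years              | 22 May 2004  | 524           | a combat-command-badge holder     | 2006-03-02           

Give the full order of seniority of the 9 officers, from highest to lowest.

Okafor, Achebe, Obi, Delgado, Harlow, Reyes, Saleh, Takahashi, Mbeki

By total federal service (higher first): Okafor (28 years); then Achebe and Obi (both 23 years); then Delgado, Harlow and Reyes (each 20 years); then Saleh and Takahashi (both 18 years); then Mbeki (10 years).
Achebe and Obi both have date of commissioning 2001-08-24, so the next rule applies.
Achebe and Obi both have date of rank 4 May 2015, so the next rule applies.
Among Achebe and Obi, alphabetically by surname: Achebe before Obi.
Delgado, Harlow and Reyes all have date of commissioning 1999-04-23, so the next rule applies.
Delgado, Harlow and Reyes all have date of rank 17 Dec 2001, so the next rule applies.
Among Delgado, Harlow and Reyes, alphabetically by surname: Delgado before Harlow before Reyes.
Saleh and Takahashi both have date of commissioning 2006-03-02, so the next rule applies.
Saleh and Takahashi both have date of rank 22 May 2004, so the next rule applies.
Among Saleh and Takahashi, alphabetically by surname: Saleh before Takahashi.
Full order: Okafor, Achebe, Obi, Delgado, Harlow, Reyes, Saleh, Takahashi, Mbeki.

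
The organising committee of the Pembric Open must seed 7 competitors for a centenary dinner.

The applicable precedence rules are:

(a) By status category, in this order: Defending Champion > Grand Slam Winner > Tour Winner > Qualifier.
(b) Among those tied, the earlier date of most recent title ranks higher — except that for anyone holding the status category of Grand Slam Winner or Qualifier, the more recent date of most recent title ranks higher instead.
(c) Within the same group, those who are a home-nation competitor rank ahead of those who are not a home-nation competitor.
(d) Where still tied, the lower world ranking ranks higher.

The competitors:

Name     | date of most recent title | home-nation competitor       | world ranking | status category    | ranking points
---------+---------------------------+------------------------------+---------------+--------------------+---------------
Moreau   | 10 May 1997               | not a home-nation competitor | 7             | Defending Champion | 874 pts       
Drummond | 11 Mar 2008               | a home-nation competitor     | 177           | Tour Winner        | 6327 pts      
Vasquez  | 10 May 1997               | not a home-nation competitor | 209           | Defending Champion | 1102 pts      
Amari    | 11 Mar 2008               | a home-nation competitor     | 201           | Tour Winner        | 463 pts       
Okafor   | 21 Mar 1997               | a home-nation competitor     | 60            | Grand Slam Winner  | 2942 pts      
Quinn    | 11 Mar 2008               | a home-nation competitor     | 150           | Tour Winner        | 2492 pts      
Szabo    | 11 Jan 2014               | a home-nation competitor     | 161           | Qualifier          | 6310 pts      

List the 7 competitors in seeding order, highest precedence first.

Moreau, Vasquez, Okafor, Quinn, Drummond, Amari, Szabo

By status category: Moreau and Vasquez (Defending Champion); then Okafor (Grand Slam Winner); then Quinn, Drummond and Amari (Tour Winner); then Szabo (Qualifier).
Moreau and Vasquez both have date of most recent title 10 May 1997, so the next rule applies.
Moreau and Vasquez are each not a home-nation competitor, so the next rule applies.
Among Moreau and Vasquez, by world ranking (lower first): Moreau (7) before Vasquez (209).
Quinn, Drummond and Amari all have date of most recent title 11 Mar 2008, so the next rule applies.
Quinn, Drummond and Amari are each a home-nation competitor, so the next rule applies.
Among Quinn, Drummond and Amari, by world ranking (lower first): Quinn (150) before Drummond (177) before Amari (201).
Full order: Moreau, Vasquez, Okafor, Quinn, Drummond, Amari, Szabo.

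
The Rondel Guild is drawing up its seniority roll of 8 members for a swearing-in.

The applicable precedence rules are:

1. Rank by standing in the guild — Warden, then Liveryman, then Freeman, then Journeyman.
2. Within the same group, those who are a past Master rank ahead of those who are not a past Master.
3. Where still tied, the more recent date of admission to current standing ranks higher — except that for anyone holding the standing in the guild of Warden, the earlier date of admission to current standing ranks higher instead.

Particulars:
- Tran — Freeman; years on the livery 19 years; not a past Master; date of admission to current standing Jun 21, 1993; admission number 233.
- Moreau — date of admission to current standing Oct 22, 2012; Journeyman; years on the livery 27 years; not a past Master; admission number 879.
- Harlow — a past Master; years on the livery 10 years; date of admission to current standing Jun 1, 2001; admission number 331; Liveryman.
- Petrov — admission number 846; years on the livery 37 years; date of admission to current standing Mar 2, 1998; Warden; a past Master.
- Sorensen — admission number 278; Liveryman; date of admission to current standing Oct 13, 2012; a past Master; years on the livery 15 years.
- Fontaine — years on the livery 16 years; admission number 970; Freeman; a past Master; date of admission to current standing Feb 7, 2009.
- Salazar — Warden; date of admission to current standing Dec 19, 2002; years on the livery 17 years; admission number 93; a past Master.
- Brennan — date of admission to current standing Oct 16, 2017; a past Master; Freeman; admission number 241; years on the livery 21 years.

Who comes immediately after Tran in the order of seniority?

By standing in the guild: Petrov and Salazar (Warden); then Sorensen and Harlow (Liveryman); then Brennan, Fontaine and Tran (Freeman); then Moreau (Journeyman).
Petrov and Salazar are each a past Master, so the next rule applies.
Among Petrov and Salazar, by date of admission to current standing (earlier first) (reversed rule for this group): Petrov (Mar 2, 1998) before Salazar (Dec 19, 2002).
Sorensen and Harlow are each a past Master, so the next rule applies.
Among Sorensen and Harlow, by date of admission to current standing (later first): Sorensen (Oct 13, 2012) before Harlow (Jun 1, 2001).
Among Brennan, Fontaine and Tran, a past Master before not a past Master: Brennan and Fontaine (a past Master) before Tran (not a past Master).
Among Brennan and Fontaine, by date of admission to current standing (later first): Brennan (Oct 16, 2017) before Fontaine (Feb 7, 2009).
Order: Petrov, Salazar, Sorensen, Harlow, Brennan, Fontaine, Tran, Moreau.

Moreau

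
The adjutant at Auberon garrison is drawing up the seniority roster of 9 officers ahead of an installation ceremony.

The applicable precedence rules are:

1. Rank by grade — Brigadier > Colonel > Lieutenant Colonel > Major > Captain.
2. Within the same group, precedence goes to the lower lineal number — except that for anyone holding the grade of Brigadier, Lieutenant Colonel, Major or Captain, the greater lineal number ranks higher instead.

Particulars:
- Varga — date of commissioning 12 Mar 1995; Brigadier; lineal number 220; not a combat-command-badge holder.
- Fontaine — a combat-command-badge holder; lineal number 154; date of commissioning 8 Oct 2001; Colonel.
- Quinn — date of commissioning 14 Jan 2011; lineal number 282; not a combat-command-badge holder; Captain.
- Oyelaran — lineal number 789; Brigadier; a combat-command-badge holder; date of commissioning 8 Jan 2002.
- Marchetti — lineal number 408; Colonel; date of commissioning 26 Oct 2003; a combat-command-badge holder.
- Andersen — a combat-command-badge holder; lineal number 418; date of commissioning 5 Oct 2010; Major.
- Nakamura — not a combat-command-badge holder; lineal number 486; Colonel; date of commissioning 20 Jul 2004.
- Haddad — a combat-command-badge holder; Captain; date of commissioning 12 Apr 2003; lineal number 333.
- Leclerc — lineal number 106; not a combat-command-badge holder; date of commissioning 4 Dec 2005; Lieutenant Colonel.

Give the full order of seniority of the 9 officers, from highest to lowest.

By grade: Oyelaran and Varga (Brigadier); then Fontaine, Marchetti and Nakamura (Colonel); then Leclerc (Lieutenant Colonel); then Andersen (Major); then Haddad and Quinn (Captain).
Among Oyelaran and Varga, by lineal number (higher first) (reversed rule for this group): Oyelaran (789) before Varga (220).
Among Fontaine, Marchetti and Nakamura, by lineal number (lower first): Fontaine (154) before Marchetti (408) before Nakamura (486).
Among Haddad and Quinn, by lineal number (higher first) (reversed rule for this group): Haddad (333) before Quinn (282).
Full order: Oyelaran, Varga, Fontaine, Marchetti, Nakamura, Leclerc, Andersen, Haddad, Quinn.

Oyelaran, Varga, Fontaine, Marchetti, Nakamura, Leclerc, Andersen, Haddad, Quinn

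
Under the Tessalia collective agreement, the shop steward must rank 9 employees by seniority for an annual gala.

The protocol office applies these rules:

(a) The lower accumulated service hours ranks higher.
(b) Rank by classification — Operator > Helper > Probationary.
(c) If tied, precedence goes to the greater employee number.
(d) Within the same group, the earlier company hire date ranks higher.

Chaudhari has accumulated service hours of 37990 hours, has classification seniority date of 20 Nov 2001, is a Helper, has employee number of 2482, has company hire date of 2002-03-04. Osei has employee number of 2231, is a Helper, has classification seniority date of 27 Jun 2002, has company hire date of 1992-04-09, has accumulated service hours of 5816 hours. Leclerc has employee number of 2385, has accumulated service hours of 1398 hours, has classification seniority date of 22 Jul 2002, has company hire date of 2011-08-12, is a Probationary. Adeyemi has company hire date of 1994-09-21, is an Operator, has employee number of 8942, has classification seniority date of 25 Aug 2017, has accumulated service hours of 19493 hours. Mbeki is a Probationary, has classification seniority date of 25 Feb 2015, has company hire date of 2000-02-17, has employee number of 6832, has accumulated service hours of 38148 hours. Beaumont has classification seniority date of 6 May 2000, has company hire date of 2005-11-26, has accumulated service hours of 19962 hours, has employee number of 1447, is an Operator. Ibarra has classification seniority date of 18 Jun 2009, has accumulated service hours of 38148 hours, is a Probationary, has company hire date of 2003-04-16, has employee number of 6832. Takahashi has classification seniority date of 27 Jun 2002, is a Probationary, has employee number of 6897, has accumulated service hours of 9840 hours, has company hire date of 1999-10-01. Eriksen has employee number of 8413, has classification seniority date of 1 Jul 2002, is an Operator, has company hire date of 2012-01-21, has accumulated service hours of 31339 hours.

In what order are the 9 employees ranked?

By accumulated service hours (lower first): Leclerc (1398 hours); then Osei (5816 hours); then Takahashi (9840 hours); then Adeyemi (19493 hours); then Beaumont (19962 hours); then Eriksen (31339 hours); then Chaudhari (37990 hours); then Mbeki and Ibarra (both 38148 hours).
Mbeki and Ibarra are each Probationary, so the next rule applies.
Mbeki and Ibarra both have employee number 6832, so the next rule applies.
Among Mbeki and Ibarra, by company hire date (earlier first): Mbeki (2000-02-17) before Ibarra (2003-04-16).
Full order: Leclerc, Osei, Takahashi, Adeyemi, Beaumont, Eriksen, Chaudhari, Mbeki, Ibarra.

Leclerc, Osei, Takahashi, Adeyemi, Beaumont, Eriksen, Chaudhari, Mbeki, Ibarra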